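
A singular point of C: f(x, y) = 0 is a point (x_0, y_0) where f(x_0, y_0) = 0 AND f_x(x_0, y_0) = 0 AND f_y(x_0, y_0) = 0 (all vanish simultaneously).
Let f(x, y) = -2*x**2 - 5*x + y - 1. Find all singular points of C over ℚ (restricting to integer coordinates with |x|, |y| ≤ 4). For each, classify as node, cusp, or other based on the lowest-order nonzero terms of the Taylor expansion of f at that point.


No singular points in the scanned grid; C is smooth there.

Compute partial derivatives:
  f_x = -4*x - 5.
  f_y = 1.
f_y = 1 is a nonzero constant, so f_y never vanishes: no point (x, y) can satisfy f = f_x = f_y = 0. In particular no (x, y) ∈ {−4, ..., 4}² is singular; the curve is smooth.


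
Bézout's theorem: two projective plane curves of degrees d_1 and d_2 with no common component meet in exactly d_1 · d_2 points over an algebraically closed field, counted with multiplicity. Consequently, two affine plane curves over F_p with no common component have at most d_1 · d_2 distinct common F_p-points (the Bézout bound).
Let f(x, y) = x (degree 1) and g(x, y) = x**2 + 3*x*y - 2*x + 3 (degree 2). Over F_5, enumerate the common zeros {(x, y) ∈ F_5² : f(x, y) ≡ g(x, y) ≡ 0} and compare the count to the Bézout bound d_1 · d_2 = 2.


Common zeros: ∅; count = 0; Bézout bound = 2.

deg(f) = 1, deg(g) = 2, so Bézout bound = 2.
Scan x ∈ F_5. For each x, list the y ∈ F_5 with f(x, y) ≡ 0 and those with g(x, y) ≡ 0 (mod 5); the common zeros in that column are the intersection.
  x = 0: f ≡ 0 at y ∈ {0, 1, 2, 3, 4}; g ≡ 0 at y ∈ ∅; common: ∅.
  x = 1: f ≡ 0 at y ∈ ∅; g ≡ 0 at y ∈ {1}; common: ∅.
  x = 2: f ≡ 0 at y ∈ ∅; g ≡ 0 at y ∈ {2}; common: ∅.
  x = 3: f ≡ 0 at y ∈ ∅; g ≡ 0 at y ∈ {1}; common: ∅.
  x = 4: f ≡ 0 at y ∈ ∅; g ≡ 0 at y ∈ {2}; common: ∅.
Collecting: common zeros = ∅, so the count is 0.
Comparison with the Bézout bound: 0 ≤ 2 = deg(f)·deg(g), as expected for curves with no common component (the affine F_5-count falls short of the bound because intersections may lie at infinity, over extension fields, or carry multiplicity).


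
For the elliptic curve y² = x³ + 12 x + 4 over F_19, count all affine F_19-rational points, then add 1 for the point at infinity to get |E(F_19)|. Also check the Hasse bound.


Affine points = {(0, 2), (0, 17), (1, 6), (1, 13), (2, 6), (2, 13), (6, 8), (6, 11), (8, 2), (8, 17), (9, 9), (9, 10), (11, 2), (11, 17), (13, 1), (13, 18), (14, 3), (14, 16), (15, 5), (15, 14), (16, 6), (16, 13)}; affine count = 22; |E(F_19)| = 23.

Discriminant check: Δ ∝ 4a³ + 27b² = 4·12³ + 27·4² = 4·1728 + 27·16 ≡ 10 (mod 19). Nonzero ⇒ E is nonsingular.
For each x ∈ F_19, compute rhs = x³ + 12·x + 4 mod 19, then count y ∈ F_19 with y² ≡ rhs.
  x = 0: rhs = 4, matching y values: 2, 17 (2 points).
  x = 1: rhs = 17, matching y values: 6, 13 (2 points).
  x = 2: rhs = 17, matching y values: 6, 13 (2 points).
  x = 3: rhs = 10, matching y values: none (0 points).
  x = 4: rhs = 2, matching y values: none (0 points).
  x = 5: rhs = 18, matching y values: none (0 points).
  x = 6: rhs = 7, matching y values: 8, 11 (2 points).
  x = 7: rhs = 13, matching y values: none (0 points).
  x = 8: rhs = 4, matching y values: 2, 17 (2 points).
  x = 9: rhs = 5, matching y values: 9, 10 (2 points).
  x = 10: rhs = 3, matching y values: none (0 points).
  x = 11: rhs = 4, matching y values: 2, 17 (2 points).
  x = 12: rhs = 14, matching y values: none (0 points).
  x = 13: rhs = 1, matching y values: 1, 18 (2 points).
  x = 14: rhs = 9, matching y values: 3, 16 (2 points).
  x = 15: rhs = 6, matching y values: 5, 14 (2 points).
  x = 16: rhs = 17, matching y values: 6, 13 (2 points).
  x = 17: rhs = 10, matching y values: none (0 points).
  x = 18: rhs = 10, matching y values: none (0 points).
Total affine count: 22.
Full point count |E(F_19)| = 22 + 1 = 23.
Hasse bound: |23 − (19+1)| = |3| = 3 ≤ 2√19 ≈ 8.7178 ✓.


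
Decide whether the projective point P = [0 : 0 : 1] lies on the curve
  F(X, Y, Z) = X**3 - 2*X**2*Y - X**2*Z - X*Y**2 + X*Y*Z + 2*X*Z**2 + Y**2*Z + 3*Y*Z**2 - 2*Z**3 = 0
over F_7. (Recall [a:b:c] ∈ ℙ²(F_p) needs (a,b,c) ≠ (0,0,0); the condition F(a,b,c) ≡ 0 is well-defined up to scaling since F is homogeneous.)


F(0,0,1) ≡ 5 (mod 7); P is NOT on the curve.

Evaluate F(0, 0, 1) term-by-term (mod 7).
  X**3 ↦ 1·0·1·1 = 0
  -2*X**2*Y ↦ -2·0·0·1 = 0
  -X**2*Z ↦ -1·0·1·1 = 0
  -X*Y**2 ↦ -1·0·0·1 = 0
  X*Y*Z ↦ 1·0·0·1 = 0
  2*X*Z**2 ↦ 2·0·1·1 = 0
  Y**2*Z ↦ 1·1·0·1 = 0
  3*Y*Z**2 ↦ 3·1·0·1 = 0
  -2*Z**3 ↦ -2·1·1·1 = -2
Sum: F(0, 0, 1) = (0) + (0) + (0) + (0) + (0) + (0) + (0) + (0) + (-2) = -2.
Reducing mod 7: -2 ≡ 5 (mod 7).
Since F(a, b, c) ≡ 5 ≠ 0 (mod 7), P does NOT lie on the curve.


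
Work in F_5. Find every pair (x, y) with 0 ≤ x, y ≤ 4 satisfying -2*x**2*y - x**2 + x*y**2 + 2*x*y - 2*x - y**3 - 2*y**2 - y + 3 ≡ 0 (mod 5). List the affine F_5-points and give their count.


Affine F_5-points: {(0, 2), (0, 3), (1, 0), (2, 0), (3, 1), (4, 1), (4, 3)}; count = 7.

For each of the 25 pairs (x, y) ∈ F_5², evaluate f(x, y) mod 5. Record the zeros.
  x = 0: [0↦3, 1↦4, 2↦0, 3↦0, 4↦3]  zeros at y ∈ {2, 3}
  x = 1: [0↦0, 1↦2, 2↦1, 3↦1, 4↦1]  zeros at y ∈ {0}
  x = 2: [0↦0, 1↦4, 2↦2, 3↦3, 4↦1]  zeros at y ∈ {0}
  x = 3: [0↦3, 1↦0, 2↦3, 3↦1, 4↦3]  zeros at y ∈ {1}
  x = 4: [0↦4, 1↦0, 2↦4, 3↦0, 4↦2]  zeros at y ∈ {1, 3}
Collecting zeros: affine points = {(0, 2), (0, 3), (1, 0), (2, 0), (3, 1), (4, 1), (4, 3)}.
Total count |C(F_5)_aff| = 7.


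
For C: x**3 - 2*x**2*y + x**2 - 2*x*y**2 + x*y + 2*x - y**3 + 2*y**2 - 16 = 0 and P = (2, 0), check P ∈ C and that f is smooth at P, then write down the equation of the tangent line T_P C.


Tangent line at P: 18*x - 6*y - 36 = 0.

Step 1: f(2, 0) = 0, so P lies on C.
Step 2: partial derivatives
  f_x(x, y) = 3*x**2 - 4*x*y + 2*x - 2*y**2 + y + 2, f_y(x, y) = -2*x**2 - 4*x*y + x - 3*y**2 + 4*y.
  f_x(P) = 18, f_y(P) = -6 (gradient nonzero, so P is smooth).
Step 3: tangent line at P: 18·(x − 2) + -6·(y − 0) = 0.
Expanding: 18*x - 6*y - 36 = 0.


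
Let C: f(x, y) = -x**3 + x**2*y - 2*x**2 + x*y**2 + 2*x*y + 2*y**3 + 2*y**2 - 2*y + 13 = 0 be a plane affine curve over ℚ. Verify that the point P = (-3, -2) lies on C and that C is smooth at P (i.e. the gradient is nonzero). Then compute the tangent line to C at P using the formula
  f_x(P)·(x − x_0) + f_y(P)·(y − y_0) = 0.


Tangent line at P: -3*x + 29*y + 49 = 0.

Step 1: f(-3, -2) = 0, so P lies on C.
Step 2: partial derivatives
  f_x(x, y) = -3*x**2 + 2*x*y - 4*x + y**2 + 2*y, f_y(x, y) = x**2 + 2*x*y + 2*x + 6*y**2 + 4*y - 2.
  f_x(P) = -3, f_y(P) = 29 (gradient nonzero, so P is smooth).
Step 3: tangent line at P: -3·(x − -3) + 29·(y − -2) = 0.
Expanding: -3*x + 29*y + 49 = 0.


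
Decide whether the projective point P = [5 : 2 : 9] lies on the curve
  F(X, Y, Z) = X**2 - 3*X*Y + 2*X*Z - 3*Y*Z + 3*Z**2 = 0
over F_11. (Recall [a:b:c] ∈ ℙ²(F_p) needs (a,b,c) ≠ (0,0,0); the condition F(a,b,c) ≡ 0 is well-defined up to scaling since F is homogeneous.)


F(5,2,9) ≡ 10 (mod 11); P is NOT on the curve.

Evaluate F(5, 2, 9) term-by-term (mod 11).
  X**2 ↦ 1·25·1·1 = 25
  -3*X*Y ↦ -3·5·2·1 = -30
  2*X*Z ↦ 2·5·1·9 = 90
  -3*Y*Z ↦ -3·1·2·9 = -54
  3*Z**2 ↦ 3·1·1·81 = 243
Sum: F(5, 2, 9) = (25) + (-30) + (90) + (-54) + (243) = 274.
Reducing mod 11: 274 ≡ 10 (mod 11).
Since F(a, b, c) ≡ 10 ≠ 0 (mod 11), P does NOT lie on the curve.


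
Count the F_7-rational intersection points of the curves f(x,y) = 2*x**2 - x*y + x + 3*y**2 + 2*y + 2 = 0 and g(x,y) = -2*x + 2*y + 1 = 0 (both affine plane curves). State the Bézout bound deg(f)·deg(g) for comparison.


Common zeros: {(0, 3), (6, 2)}; count = 2; Bézout bound = 2.

deg(f) = 2, deg(g) = 1, so Bézout bound = 2.
Scan x ∈ F_7. For each x, list the y ∈ F_7 with f(x, y) ≡ 0 and those with g(x, y) ≡ 0 (mod 7); the common zeros in that column are the intersection.
  x = 0: f ≡ 0 at y ∈ {1, 3}; g ≡ 0 at y ∈ {3}; common: {3}.
  x = 1: f ≡ 0 at y ∈ {3, 6}; g ≡ 0 at y ∈ {4}; common: ∅.
  x = 2: f ≡ 0 at y ∈ ∅; g ≡ 0 at y ∈ {5}; common: ∅.
  x = 3: f ≡ 0 at y ∈ ∅; g ≡ 0 at y ∈ {6}; common: ∅.
  x = 4: f ≡ 0 at y ∈ ∅; g ≡ 0 at y ∈ {0}; common: ∅.
  x = 5: f ≡ 0 at y ∈ {2, 6}; g ≡ 0 at y ∈ {1}; common: ∅.
  x = 6: f ≡ 0 at y ∈ {2, 4}; g ≡ 0 at y ∈ {2}; common: {2}.
Collecting: common zeros = {(0, 3), (6, 2)}, so the count is 2.
Comparison with the Bézout bound: 2 ≤ 2 = deg(f)·deg(g), as expected for curves with no common component (the bound is attained).


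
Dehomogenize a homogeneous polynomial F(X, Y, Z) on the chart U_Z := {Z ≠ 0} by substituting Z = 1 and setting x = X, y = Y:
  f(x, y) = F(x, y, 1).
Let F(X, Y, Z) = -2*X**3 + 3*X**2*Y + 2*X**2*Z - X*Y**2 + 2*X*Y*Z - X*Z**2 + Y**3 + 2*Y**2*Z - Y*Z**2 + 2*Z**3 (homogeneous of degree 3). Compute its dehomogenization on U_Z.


f(x, y) = -2*x**3 + 3*x**2*y + 2*x**2 - x*y**2 + 2*x*y - x + y**3 + 2*y**2 - y + 2

On U_Z we set Z = 1. Each monomial c·X^i·Y^j·Z^k in F becomes c·x^i·y^j·1^k = c·x^i·y^j.
Substituting Z = 1: F(X, Y, 1) = -2*x**3 + 3*x**2*y + 2*x**2 - x*y**2 + 2*x*y - x + y**3 + 2*y**2 - y + 2.
Note: deg(f) ≤ deg(F) = 3; strict inequality happens when F is divisible by Z (lost terms).


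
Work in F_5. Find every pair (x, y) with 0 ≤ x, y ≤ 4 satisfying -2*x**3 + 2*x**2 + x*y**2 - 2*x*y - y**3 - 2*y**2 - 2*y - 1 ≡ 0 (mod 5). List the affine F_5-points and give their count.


Affine F_5-points: {(0, 4), (3, 1)}; count = 2.

For each of the 25 pairs (x, y) ∈ F_5², evaluate f(x, y) mod 5. Record the zeros.
  x = 0: [0↦4, 1↦4, 2↦4, 3↦3, 4↦0]  zeros at y ∈ {4}
  x = 1: [0↦4, 1↦3, 2↦4, 3↦1, 4↦3]  zeros at y ∈ ∅
  x = 2: [0↦1, 1↦4, 2↦1, 3↦1, 4↦3]  zeros at y ∈ ∅
  x = 3: [0↦3, 1↦0, 2↦3, 3↦1, 4↦3]  zeros at y ∈ {1}
  x = 4: [0↦3, 1↦4, 2↦3, 3↦4, 4↦1]  zeros at y ∈ ∅
Collecting zeros: affine points = {(0, 4), (3, 1)}.
Total count |C(F_5)_aff| = 2.


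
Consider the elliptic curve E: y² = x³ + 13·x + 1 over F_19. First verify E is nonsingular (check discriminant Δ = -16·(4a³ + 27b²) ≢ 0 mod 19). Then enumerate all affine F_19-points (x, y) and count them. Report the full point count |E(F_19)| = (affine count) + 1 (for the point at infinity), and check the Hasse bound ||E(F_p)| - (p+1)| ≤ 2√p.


Affine points = {(0, 1), (0, 18), (2, 4), (2, 15), (5, 1), (5, 18), (7, 6), (7, 13), (8, 3), (8, 16), (9, 7), (9, 12), (12, 2), (12, 17), (13, 7), (13, 12), (14, 1), (14, 18), (16, 7), (16, 12), (17, 9), (17, 10), (18, 5), (18, 14)}; affine count = 24; |E(F_19)| = 25.

Discriminant check: Δ ∝ 4a³ + 27b² = 4·13³ + 27·1² = 4·2197 + 27·1 ≡ 18 (mod 19). Nonzero ⇒ E is nonsingular.
For each x ∈ F_19, compute rhs = x³ + 13·x + 1 mod 19, then count y ∈ F_19 with y² ≡ rhs.
  x = 0: rhs = 1, matching y values: 1, 18 (2 points).
  x = 1: rhs = 15, matching y values: none (0 points).
  x = 2: rhs = 16, matching y values: 4, 15 (2 points).
  x = 3: rhs = 10, matching y values: none (0 points).
  x = 4: rhs = 3, matching y values: none (0 points).
  x = 5: rhs = 1, matching y values: 1, 18 (2 points).
  x = 6: rhs = 10, matching y values: none (0 points).
  x = 7: rhs = 17, matching y values: 6, 13 (2 points).
  x = 8: rhs = 9, matching y values: 3, 16 (2 points).
  x = 9: rhs = 11, matching y values: 7, 12 (2 points).
  x = 10: rhs = 10, matching y values: none (0 points).
  x = 11: rhs = 12, matching y values: none (0 points).
  x = 12: rhs = 4, matching y values: 2, 17 (2 points).
  x = 13: rhs = 11, matching y values: 7, 12 (2 points).
  x = 14: rhs = 1, matching y values: 1, 18 (2 points).
  x = 15: rhs = 18, matching y values: none (0 points).
  x = 16: rhs = 11, matching y values: 7, 12 (2 points).
  x = 17: rhs = 5, matching y values: 9, 10 (2 points).
  x = 18: rhs = 6, matching y values: 5, 14 (2 points).
Total affine count: 24.
Full point count |E(F_19)| = 24 + 1 = 25.
Hasse bound: |25 − (19+1)| = |5| = 5 ≤ 2√19 ≈ 8.7178 ✓.


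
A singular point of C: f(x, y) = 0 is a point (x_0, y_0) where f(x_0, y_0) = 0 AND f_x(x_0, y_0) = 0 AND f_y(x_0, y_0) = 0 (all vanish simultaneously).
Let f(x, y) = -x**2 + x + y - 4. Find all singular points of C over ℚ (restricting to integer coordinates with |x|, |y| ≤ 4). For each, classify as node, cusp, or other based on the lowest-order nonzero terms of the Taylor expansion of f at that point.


No singular points in the scanned grid; C is smooth there.

Compute partial derivatives:
  f_x = 1 - 2*x.
  f_y = 1.
f_y = 1 is a nonzero constant, so f_y never vanishes: no point (x, y) can satisfy f = f_x = f_y = 0. In particular no (x, y) ∈ {−4, ..., 4}² is singular; the curve is smooth.


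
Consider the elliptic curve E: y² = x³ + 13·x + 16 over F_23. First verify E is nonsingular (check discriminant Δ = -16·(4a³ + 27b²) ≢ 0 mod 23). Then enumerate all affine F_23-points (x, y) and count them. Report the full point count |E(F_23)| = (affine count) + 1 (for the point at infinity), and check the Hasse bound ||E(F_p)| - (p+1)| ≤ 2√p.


Affine points = {(0, 4), (0, 19), (2, 2), (2, 21), (3, 6), (3, 17), (7, 6), (7, 17), (11, 8), (11, 15), (13, 6), (13, 17), (22, 5), (22, 18)}; affine count = 14; |E(F_23)| = 15.

Discriminant check: Δ ∝ 4a³ + 27b² = 4·13³ + 27·16² = 4·2197 + 27·256 ≡ 14 (mod 23). Nonzero ⇒ E is nonsingular.
For each x ∈ F_23, compute rhs = x³ + 13·x + 16 mod 23, then count y ∈ F_23 with y² ≡ rhs.
  x = 0: rhs = 16, matching y values: 4, 19 (2 points).
  x = 1: rhs = 7, matching y values: none (0 points).
  x = 2: rhs = 4, matching y values: 2, 21 (2 points).
  x = 3: rhs = 13, matching y values: 6, 17 (2 points).
  x = 4: rhs = 17, matching y values: none (0 points).
  x = 5: rhs = 22, matching y values: none (0 points).
  x = 6: rhs = 11, matching y values: none (0 points).
  x = 7: rhs = 13, matching y values: 6, 17 (2 points).
  x = 8: rhs = 11, matching y values: none (0 points).
  x = 9: rhs = 11, matching y values: none (0 points).
  x = 10: rhs = 19, matching y values: none (0 points).
  x = 11: rhs = 18, matching y values: 8, 15 (2 points).
  x = 12: rhs = 14, matching y values: none (0 points).
  x = 13: rhs = 13, matching y values: 6, 17 (2 points).
  x = 14: rhs = 21, matching y values: none (0 points).
  x = 15: rhs = 21, matching y values: none (0 points).
  x = 16: rhs = 19, matching y values: none (0 points).
  x = 17: rhs = 21, matching y values: none (0 points).
  x = 18: rhs = 10, matching y values: none (0 points).
  x = 19: rhs = 15, matching y values: none (0 points).
  x = 20: rhs = 19, matching y values: none (0 points).
  x = 21: rhs = 5, matching y values: none (0 points).
  x = 22: rhs = 2, matching y values: 5, 18 (2 points).
Total affine count: 14.
Full point count |E(F_23)| = 14 + 1 = 15.
Hasse bound: |15 − (23+1)| = |-9| = 9 ≤ 2√23 ≈ 9.5917 ✓.


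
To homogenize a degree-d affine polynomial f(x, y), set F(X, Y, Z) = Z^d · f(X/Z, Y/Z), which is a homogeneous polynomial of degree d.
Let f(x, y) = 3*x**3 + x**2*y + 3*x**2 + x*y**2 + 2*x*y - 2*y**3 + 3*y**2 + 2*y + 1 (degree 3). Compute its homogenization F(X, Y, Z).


F(X, Y, Z) = 3*X**3 + X**2*Y + 3*X**2*Z + X*Y**2 + 2*X*Y*Z - 2*Y**3 + 3*Y**2*Z + 2*Y*Z**2 + Z**3

deg(f) = 3.
Substitute x = X/Z, y = Y/Z into f, then multiply by Z^3.
  monomial 3·x^3·y^0 ↦ 3·X^3·Y^0·Z^0.
  monomial 1·x^2·y^1 ↦ 1·X^2·Y^1·Z^0.
  monomial 3·x^2·y^0 ↦ 3·X^2·Y^0·Z^1.
  monomial 1·x^1·y^2 ↦ 1·X^1·Y^2·Z^0.
  monomial 2·x^1·y^1 ↦ 2·X^1·Y^1·Z^1.
  monomial -2·x^0·y^3 ↦ -2·X^0·Y^3·Z^0.
  monomial 3·x^0·y^2 ↦ 3·X^0·Y^2·Z^1.
  monomial 2·x^0·y^1 ↦ 2·X^0·Y^1·Z^2.
  monomial 1·x^0·y^0 ↦ 1·X^0·Y^0·Z^3.
Collecting: F(X, Y, Z) = 3*X**3 + X**2*Y + 3*X**2*Z + X*Y**2 + 2*X*Y*Z - 2*Y**3 + 3*Y**2*Z + 2*Y*Z**2 + Z**3.


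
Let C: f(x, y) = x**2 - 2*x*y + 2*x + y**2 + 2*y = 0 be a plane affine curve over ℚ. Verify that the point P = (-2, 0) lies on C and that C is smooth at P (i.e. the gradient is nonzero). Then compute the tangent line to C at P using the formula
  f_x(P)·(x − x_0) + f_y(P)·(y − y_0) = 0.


Tangent line at P: -2*x + 6*y - 4 = 0.

Step 1: f(-2, 0) = 0, so P lies on C.
Step 2: partial derivatives
  f_x(x, y) = 2*x - 2*y + 2, f_y(x, y) = -2*x + 2*y + 2.
  f_x(P) = -2, f_y(P) = 6 (gradient nonzero, so P is smooth).
Step 3: tangent line at P: -2·(x − -2) + 6·(y − 0) = 0.
Expanding: -2*x + 6*y - 4 = 0.


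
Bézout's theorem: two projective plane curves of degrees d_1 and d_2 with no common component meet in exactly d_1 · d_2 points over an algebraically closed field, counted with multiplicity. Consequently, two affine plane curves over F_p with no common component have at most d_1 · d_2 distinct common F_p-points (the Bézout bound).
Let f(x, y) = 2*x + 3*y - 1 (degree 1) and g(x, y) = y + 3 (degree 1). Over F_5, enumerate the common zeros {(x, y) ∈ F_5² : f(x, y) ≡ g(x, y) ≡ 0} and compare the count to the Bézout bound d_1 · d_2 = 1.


Common zeros: {(0, 2)}; count = 1; Bézout bound = 1.

deg(f) = 1, deg(g) = 1, so Bézout bound = 1.
Scan x ∈ F_5. For each x, list the y ∈ F_5 with f(x, y) ≡ 0 and those with g(x, y) ≡ 0 (mod 5); the common zeros in that column are the intersection.
  x = 0: f ≡ 0 at y ∈ {2}; g ≡ 0 at y ∈ {2}; common: {2}.
  x = 1: f ≡ 0 at y ∈ {3}; g ≡ 0 at y ∈ {2}; common: ∅.
  x = 2: f ≡ 0 at y ∈ {4}; g ≡ 0 at y ∈ {2}; common: ∅.
  x = 3: f ≡ 0 at y ∈ {0}; g ≡ 0 at y ∈ {2}; common: ∅.
  x = 4: f ≡ 0 at y ∈ {1}; g ≡ 0 at y ∈ {2}; common: ∅.
Collecting: common zeros = {(0, 2)}, so the count is 1.
Comparison with the Bézout bound: 1 ≤ 1 = deg(f)·deg(g), as expected for curves with no common component (the bound is attained).


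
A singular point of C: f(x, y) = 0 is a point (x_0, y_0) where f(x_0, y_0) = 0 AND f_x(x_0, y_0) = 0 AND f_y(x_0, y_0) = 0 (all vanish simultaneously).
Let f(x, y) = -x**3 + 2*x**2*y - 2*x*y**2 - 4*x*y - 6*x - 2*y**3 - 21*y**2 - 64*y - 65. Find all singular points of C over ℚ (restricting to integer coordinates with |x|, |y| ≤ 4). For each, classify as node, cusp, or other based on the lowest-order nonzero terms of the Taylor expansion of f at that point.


Singular points: {(-2, -3)}; classification: cusp.

Compute partial derivatives:
  f_x = -3*x**2 + 4*x*y - 2*y**2 - 4*y - 6.
  f_y = 2*x**2 - 4*x*y - 4*x - 6*y**2 - 42*y - 64.
Scan x_0 ∈ {−4, ..., 4}. For each x_0, f_y(x_0, y) is a polynomial in y; find its integer roots y ∈ {−4, ..., 4}, then test f_x and f at those candidates.
  x = -4: f_y(-4, y) = -6*y**2 - 26*y - 16; no integer root y with |y| ≤ 4.
  x = -3: f_y(-3, y) = -6*y**2 - 30*y - 34; no integer root y with |y| ≤ 4.
  x = -2: f_y(-2, y) = -6*y**2 - 34*y - 48; vanishes at y ∈ {-3}. (-2, -3): f_x = 0, f = 0 — SINGULAR.
  x = -1: f_y(-1, y) = -6*y**2 - 38*y - 58; no integer root y with |y| ≤ 4.
  x = 0: f_y(0, y) = -6*y**2 - 42*y - 64; no integer root y with |y| ≤ 4.
  x = 1: f_y(1, y) = -6*y**2 - 46*y - 66; no integer root y with |y| ≤ 4.
  x = 2: f_y(2, y) = -6*y**2 - 50*y - 64; no integer root y with |y| ≤ 4.
  x = 3: f_y(3, y) = -6*y**2 - 54*y - 58; no integer root y with |y| ≤ 4.
  x = 4: f_y(4, y) = -6*y**2 - 58*y - 48; no integer root y with |y| ≤ 4.
Only singular point on the grid: (-2, -3).
Classify: substitute x = -2 + u, y = -3 + v and expand: f = -u**3 + 2*u**2*v - 2*u*v**2 - 2*v**3 + v**2.
No constant or linear terms (consistent with a singular point). Quadratic part: v**2. Cubic part: -u**3 + 2*u**2*v - 2*u*v**2 - 2*v**3.
The quadratic part v**2 is a perfect square, so there is a single (double) tangent line v = 0, i.e. y = -3. Restricting the cubic part to that line (v = 0) leaves -u**3 ≠ 0, so f is not divisible by v and the branch is v² ≈ u**3 to lowest order — this is a cusp.
Classification: cusp.


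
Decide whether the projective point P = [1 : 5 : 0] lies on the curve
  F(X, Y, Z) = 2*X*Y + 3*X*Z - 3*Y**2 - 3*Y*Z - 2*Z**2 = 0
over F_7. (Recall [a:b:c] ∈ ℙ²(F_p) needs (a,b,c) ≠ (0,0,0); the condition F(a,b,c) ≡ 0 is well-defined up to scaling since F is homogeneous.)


F(1,5,0) ≡ 5 (mod 7); P is NOT on the curve.

Evaluate F(1, 5, 0) term-by-term (mod 7).
  2*X*Y ↦ 2·1·5·1 = 10
  3*X*Z ↦ 3·1·1·0 = 0
  -3*Y**2 ↦ -3·1·25·1 = -75
  -3*Y*Z ↦ -3·1·5·0 = 0
  -2*Z**2 ↦ -2·1·1·0 = 0
Sum: F(1, 5, 0) = (10) + (0) + (-75) + (0) + (0) = -65.
Reducing mod 7: -65 ≡ 5 (mod 7).
Since F(a, b, c) ≡ 5 ≠ 0 (mod 7), P does NOT lie on the curve.


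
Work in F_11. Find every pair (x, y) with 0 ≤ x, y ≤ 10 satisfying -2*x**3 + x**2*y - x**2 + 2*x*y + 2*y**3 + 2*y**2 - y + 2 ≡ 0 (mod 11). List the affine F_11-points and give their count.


Affine F_11-points: {(0, 5), (1, 3), (2, 6), (4, 4), (4, 7), (4, 10), (5, 3), (6, 3), (7, 6), (10, 6)}; count = 10.

For each of the 121 pairs (x, y) ∈ F_11², evaluate f(x, y) mod 11. Record the zeros.
  x = 0: [0↦2, 1↦5, 2↦2, 3↦5, 4↦4, 5↦0, 6↦5, 7↦9, 8↦2, 9↦7, 10↦3]  zeros at y ∈ {5}
  x = 1: [0↦10, 1↦5, 2↦5, 3↦0, 4↦2, 5↦1, 6↦9, 7↦5, 8↦1, 9↦9, 10↦8]  zeros at y ∈ {3}
  x = 2: [0↦4, 1↦4, 2↦9, 3↦9, 4↦5, 5↦9, 6↦0, 7↦1, 8↦2, 9↦4, 10↦8]  zeros at y ∈ {6}
  x = 3: [0↦5, 1↦1, 2↦2, 3↦9, 4↦1, 5↦1, 6↦10, 7↦7, 8↦4, 9↦2, 10↦2]  zeros at y ∈ ∅
  x = 4: [0↦1, 1↦6, 2↦5, 3↦10, 4↦0, 5↦9, 6↦5, 7↦0, 8↦6, 9↦2, 10↦0]  zeros at y ∈ {4, 7, 10}
  x = 5: [0↦2, 1↦7, 2↦6, 3↦0, 4↦1, 5↦10, 6↦6, 7↦1, 8↦7, 9↦3, 10↦1]  zeros at y ∈ {3}
  x = 6: [0↦7, 1↦3, 2↦4, 3↦0, 4↦3, 5↦3, 6↦1, 7↦9, 8↦6, 9↦4, 10↦4]  zeros at y ∈ {3}
  x = 7: [0↦4, 1↦4, 2↦9, 3↦9, 4↦5, 5↦9, 6↦0, 7↦1, 8↦2, 9↦4, 10↦8]  zeros at y ∈ {6}
  x = 8: [0↦3, 1↦9, 2↦9, 3↦4, 4↦6, 5↦5, 6↦2, 7↦9, 8↦5, 9↦2, 10↦1]  zeros at y ∈ ∅
  x = 9: [0↦3, 1↦6, 2↦3, 3↦6, 4↦5, 5↦1, 6↦6, 7↦10, 8↦3, 9↦8, 10↦4]  zeros at y ∈ ∅
  x = 10: [0↦3, 1↦5, 2↦1, 3↦3, 4↦1, 5↦7, 6↦0, 7↦3, 8↦6, 9↦10, 10↦5]  zeros at y ∈ {6}
Collecting zeros: affine points = {(0, 5), (1, 3), (2, 6), (4, 4), (4, 7), (4, 10), (5, 3), (6, 3), (7, 6), (10, 6)}.
Total count |C(F_11)_aff| = 10.


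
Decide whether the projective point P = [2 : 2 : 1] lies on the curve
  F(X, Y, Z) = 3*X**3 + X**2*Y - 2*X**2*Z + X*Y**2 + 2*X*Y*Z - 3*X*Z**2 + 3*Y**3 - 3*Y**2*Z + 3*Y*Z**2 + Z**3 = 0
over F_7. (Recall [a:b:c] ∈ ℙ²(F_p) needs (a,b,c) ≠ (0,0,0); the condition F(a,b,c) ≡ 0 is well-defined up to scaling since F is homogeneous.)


F(2,2,1) ≡ 4 (mod 7); P is NOT on the curve.

Evaluate F(2, 2, 1) term-by-term (mod 7).
  3*X**3 ↦ 3·8·1·1 = 24
  X**2*Y ↦ 1·4·2·1 = 8
  -2*X**2*Z ↦ -2·4·1·1 = -8
  X*Y**2 ↦ 1·2·4·1 = 8
  2*X*Y*Z ↦ 2·2·2·1 = 8
  -3*X*Z**2 ↦ -3·2·1·1 = -6
  3*Y**3 ↦ 3·1·8·1 = 24
  -3*Y**2*Z ↦ -3·1·4·1 = -12
  3*Y*Z**2 ↦ 3·1·2·1 = 6
  Z**3 ↦ 1·1·1·1 = 1
Sum: F(2, 2, 1) = (24) + (8) + (-8) + (8) + (8) + (-6) + (24) + (-12) + (6) + (1) = 53.
Reducing mod 7: 53 ≡ 4 (mod 7).
Since F(a, b, c) ≡ 4 ≠ 0 (mod 7), P does NOT lie on the curve.


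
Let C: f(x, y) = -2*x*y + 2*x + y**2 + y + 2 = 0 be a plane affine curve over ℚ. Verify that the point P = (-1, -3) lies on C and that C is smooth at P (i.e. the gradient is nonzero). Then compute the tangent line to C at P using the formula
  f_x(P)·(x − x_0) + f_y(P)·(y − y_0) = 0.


Tangent line at P: 8*x - 3*y - 1 = 0.

Step 1: f(-1, -3) = 0, so P lies on C.
Step 2: partial derivatives
  f_x(x, y) = 2 - 2*y, f_y(x, y) = -2*x + 2*y + 1.
  f_x(P) = 8, f_y(P) = -3 (gradient nonzero, so P is smooth).
Step 3: tangent line at P: 8·(x − -1) + -3·(y − -3) = 0.
Expanding: 8*x - 3*y - 1 = 0.


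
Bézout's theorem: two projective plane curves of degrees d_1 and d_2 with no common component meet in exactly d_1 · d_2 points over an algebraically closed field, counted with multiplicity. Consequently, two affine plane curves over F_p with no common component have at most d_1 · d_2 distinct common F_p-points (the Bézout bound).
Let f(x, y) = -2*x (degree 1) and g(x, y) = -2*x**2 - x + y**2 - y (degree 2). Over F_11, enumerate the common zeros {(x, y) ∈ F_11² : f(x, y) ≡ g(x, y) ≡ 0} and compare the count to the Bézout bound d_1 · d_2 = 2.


Common zeros: {(0, 0), (0, 1)}; count = 2; Bézout bound = 2.

deg(f) = 1, deg(g) = 2, so Bézout bound = 2.
Scan x ∈ F_11. For each x, list the y ∈ F_11 with f(x, y) ≡ 0 and those with g(x, y) ≡ 0 (mod 11); the common zeros in that column are the intersection.
  x = 0: f ≡ 0 at y ∈ {0, 1, 2, 3, 4, 5, 6, 7, 8, 9, 10}; g ≡ 0 at y ∈ {0, 1}; common: {0, 1}.
  x = 1: f ≡ 0 at y ∈ ∅; g ≡ 0 at y ∈ ∅; common: ∅.
  x = 2: f ≡ 0 at y ∈ ∅; g ≡ 0 at y ∈ ∅; common: ∅.
  x = 3: f ≡ 0 at y ∈ ∅; g ≡ 0 at y ∈ ∅; common: ∅.
  x = 4: f ≡ 0 at y ∈ ∅; g ≡ 0 at y ∈ ∅; common: ∅.
  x = 5: f ≡ 0 at y ∈ ∅; g ≡ 0 at y ∈ {0, 1}; common: ∅.
  x = 6: f ≡ 0 at y ∈ ∅; g ≡ 0 at y ∈ {4, 8}; common: ∅.
  x = 7: f ≡ 0 at y ∈ ∅; g ≡ 0 at y ∈ {3, 9}; common: ∅.
  x = 8: f ≡ 0 at y ∈ ∅; g ≡ 0 at y ∈ ∅; common: ∅.
  x = 9: f ≡ 0 at y ∈ ∅; g ≡ 0 at y ∈ {3, 9}; common: ∅.
  x = 10: f ≡ 0 at y ∈ ∅; g ≡ 0 at y ∈ {4, 8}; common: ∅.
Collecting: common zeros = {(0, 0), (0, 1)}, so the count is 2.
Comparison with the Bézout bound: 2 ≤ 2 = deg(f)·deg(g), as expected for curves with no common component (the bound is attained).


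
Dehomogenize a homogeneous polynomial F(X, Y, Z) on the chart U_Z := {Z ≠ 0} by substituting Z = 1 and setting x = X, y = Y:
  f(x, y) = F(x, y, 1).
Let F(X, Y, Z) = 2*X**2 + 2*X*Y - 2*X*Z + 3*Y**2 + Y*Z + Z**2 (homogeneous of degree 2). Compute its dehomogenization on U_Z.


f(x, y) = 2*x**2 + 2*x*y - 2*x + 3*y**2 + y + 1

On U_Z we set Z = 1. Each monomial c·X^i·Y^j·Z^k in F becomes c·x^i·y^j·1^k = c·x^i·y^j.
Substituting Z = 1: F(X, Y, 1) = 2*x**2 + 2*x*y - 2*x + 3*y**2 + y + 1.
Note: deg(f) ≤ deg(F) = 2; strict inequality happens when F is divisible by Z (lost terms).


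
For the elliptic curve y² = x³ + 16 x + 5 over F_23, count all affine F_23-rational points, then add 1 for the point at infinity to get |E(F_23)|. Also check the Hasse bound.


Affine points = {(4, 8), (4, 15), (5, 7), (5, 16), (6, 8), (6, 15), (7, 0), (8, 1), (8, 22), (9, 2), (9, 21), (12, 4), (12, 19), (13, 8), (13, 15), (14, 11), (14, 12), (15, 3), (15, 20)}; affine count = 19; |E(F_23)| = 20.

Discriminant check: Δ ∝ 4a³ + 27b² = 4·16³ + 27·5² = 4·4096 + 27·25 ≡ 16 (mod 23). Nonzero ⇒ E is nonsingular.
For each x ∈ F_23, compute rhs = x³ + 16·x + 5 mod 23, then count y ∈ F_23 with y² ≡ rhs.
  x = 0: rhs = 5, matching y values: none (0 points).
  x = 1: rhs = 22, matching y values: none (0 points).
  x = 2: rhs = 22, matching y values: none (0 points).
  x = 3: rhs = 11, matching y values: none (0 points).
  x = 4: rhs = 18, matching y values: 8, 15 (2 points).
  x = 5: rhs = 3, matching y values: 7, 16 (2 points).
  x = 6: rhs = 18, matching y values: 8, 15 (2 points).
  x = 7: rhs = 0, matching y values: 0 (1 points).
  x = 8: rhs = 1, matching y values: 1, 22 (2 points).
  x = 9: rhs = 4, matching y values: 2, 21 (2 points).
  x = 10: rhs = 15, matching y values: none (0 points).
  x = 11: rhs = 17, matching y values: none (0 points).
  x = 12: rhs = 16, matching y values: 4, 19 (2 points).
  x = 13: rhs = 18, matching y values: 8, 15 (2 points).
  x = 14: rhs = 6, matching y values: 11, 12 (2 points).
  x = 15: rhs = 9, matching y values: 3, 20 (2 points).
  x = 16: rhs = 10, matching y values: none (0 points).
  x = 17: rhs = 15, matching y values: none (0 points).
  x = 18: rhs = 7, matching y values: none (0 points).
  x = 19: rhs = 15, matching y values: none (0 points).
  x = 20: rhs = 22, matching y values: none (0 points).
  x = 21: rhs = 11, matching y values: none (0 points).
  x = 22: rhs = 11, matching y values: none (0 points).
Total affine count: 19.
Full point count |E(F_23)| = 19 + 1 = 20.
Hasse bound: |20 − (23+1)| = |-4| = 4 ≤ 2√23 ≈ 9.5917 ✓.


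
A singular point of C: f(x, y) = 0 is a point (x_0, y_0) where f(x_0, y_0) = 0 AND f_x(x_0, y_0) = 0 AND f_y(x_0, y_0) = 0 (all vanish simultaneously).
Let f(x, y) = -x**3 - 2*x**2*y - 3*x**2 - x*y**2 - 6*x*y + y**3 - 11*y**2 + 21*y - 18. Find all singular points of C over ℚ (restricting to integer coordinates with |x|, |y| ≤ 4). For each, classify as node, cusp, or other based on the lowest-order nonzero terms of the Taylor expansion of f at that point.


Singular points: {(-3, 3)}; classification: cusp.

Compute partial derivatives:
  f_x = -3*x**2 - 4*x*y - 6*x - y**2 - 6*y.
  f_y = -2*x**2 - 2*x*y - 6*x + 3*y**2 - 22*y + 21.
Scan x_0 ∈ {−4, ..., 4}. For each x_0, f_y(x_0, y) is a polynomial in y; find its integer roots y ∈ {−4, ..., 4}, then test f_x and f at those candidates.
  x = -4: f_y(-4, y) = 3*y**2 - 14*y + 13; no integer root y with |y| ≤ 4.
  x = -3: f_y(-3, y) = 3*y**2 - 16*y + 21; vanishes at y ∈ {3}. (-3, 3): f_x = 0, f = 0 — SINGULAR.
  x = -2: f_y(-2, y) = 3*y**2 - 18*y + 25; no integer root y with |y| ≤ 4.
  x = -1: f_y(-1, y) = 3*y**2 - 20*y + 25; no integer root y with |y| ≤ 4.
  x = 0: f_y(0, y) = 3*y**2 - 22*y + 21; no integer root y with |y| ≤ 4.
  x = 1: f_y(1, y) = 3*y**2 - 24*y + 13; no integer root y with |y| ≤ 4.
  x = 2: f_y(2, y) = 3*y**2 - 26*y + 1; no integer root y with |y| ≤ 4.
  x = 3: f_y(3, y) = 3*y**2 - 28*y - 15; no integer root y with |y| ≤ 4.
  x = 4: f_y(4, y) = 3*y**2 - 30*y - 35; no integer root y with |y| ≤ 4.
Only singular point on the grid: (-3, 3).
Classify: substitute x = -3 + u, y = 3 + v and expand: f = -u**3 - 2*u**2*v - u*v**2 + v**3 + v**2.
No constant or linear terms (consistent with a singular point). Quadratic part: v**2. Cubic part: -u**3 - 2*u**2*v - u*v**2 + v**3.
The quadratic part v**2 is a perfect square, so there is a single (double) tangent line v = 0, i.e. y = 3. Restricting the cubic part to that line (v = 0) leaves -u**3 ≠ 0, so f is not divisible by v and the branch is v² ≈ u**3 to lowest order — this is a cusp.
Classification: cusp.


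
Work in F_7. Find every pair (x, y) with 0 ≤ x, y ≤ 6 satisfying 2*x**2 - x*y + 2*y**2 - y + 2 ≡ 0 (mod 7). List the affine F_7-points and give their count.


Affine F_7-points: {(1, 4)}; count = 1.

For each of the 49 pairs (x, y) ∈ F_7², evaluate f(x, y) mod 7. Record the zeros.
  x = 0: [0↦2, 1↦3, 2↦1, 3↦3, 4↦2, 5↦5, 6↦5]  zeros at y ∈ ∅
  x = 1: [0↦4, 1↦4, 2↦1, 3↦2, 4↦0, 5↦2, 6↦1]  zeros at y ∈ {4}
  x = 2: [0↦3, 1↦2, 2↦5, 3↦5, 4↦2, 5↦3, 6↦1]  zeros at y ∈ ∅
  x = 3: [0↦6, 1↦4, 2↦6, 3↦5, 4↦1, 5↦1, 6↦5]  zeros at y ∈ ∅
  x = 4: [0↦6, 1↦3, 2↦4, 3↦2, 4↦4, 5↦3, 6↦6]  zeros at y ∈ ∅
  x = 5: [0↦3, 1↦6, 2↦6, 3↦3, 4↦4, 5↦2, 6↦4]  zeros at y ∈ ∅
  x = 6: [0↦4, 1↦6, 2↦5, 3↦1, 4↦1, 5↦5, 6↦6]  zeros at y ∈ ∅
Collecting zeros: affine points = {(1, 4)}.
Total count |C(F_7)_aff| = 1.


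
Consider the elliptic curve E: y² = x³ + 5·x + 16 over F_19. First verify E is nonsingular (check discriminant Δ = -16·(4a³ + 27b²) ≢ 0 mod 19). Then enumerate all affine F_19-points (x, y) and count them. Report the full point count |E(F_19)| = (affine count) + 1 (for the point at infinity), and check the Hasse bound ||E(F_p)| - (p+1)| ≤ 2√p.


Affine points = {(0, 4), (0, 15), (3, 1), (3, 18), (4, 9), (4, 10), (8, 6), (8, 13), (9, 7), (9, 12), (13, 6), (13, 13), (17, 6), (17, 13)}; affine count = 14; |E(F_19)| = 15.

Discriminant check: Δ ∝ 4a³ + 27b² = 4·5³ + 27·16² = 4·125 + 27·256 ≡ 2 (mod 19). Nonzero ⇒ E is nonsingular.
For each x ∈ F_19, compute rhs = x³ + 5·x + 16 mod 19, then count y ∈ F_19 with y² ≡ rhs.
  x = 0: rhs = 16, matching y values: 4, 15 (2 points).
  x = 1: rhs = 3, matching y values: none (0 points).
  x = 2: rhs = 15, matching y values: none (0 points).
  x = 3: rhs = 1, matching y values: 1, 18 (2 points).
  x = 4: rhs = 5, matching y values: 9, 10 (2 points).
  x = 5: rhs = 14, matching y values: none (0 points).
  x = 6: rhs = 15, matching y values: none (0 points).
  x = 7: rhs = 14, matching y values: none (0 points).
  x = 8: rhs = 17, matching y values: 6, 13 (2 points).
  x = 9: rhs = 11, matching y values: 7, 12 (2 points).
  x = 10: rhs = 2, matching y values: none (0 points).
  x = 11: rhs = 15, matching y values: none (0 points).
  x = 12: rhs = 18, matching y values: none (0 points).
  x = 13: rhs = 17, matching y values: 6, 13 (2 points).
  x = 14: rhs = 18, matching y values: none (0 points).
  x = 15: rhs = 8, matching y values: none (0 points).
  x = 16: rhs = 12, matching y values: none (0 points).
  x = 17: rhs = 17, matching y values: 6, 13 (2 points).
  x = 18: rhs = 10, matching y values: none (0 points).
Total affine count: 14.
Full point count |E(F_19)| = 14 + 1 = 15.
Hasse bound: |15 − (19+1)| = |-5| = 5 ≤ 2√19 ≈ 8.7178 ✓.


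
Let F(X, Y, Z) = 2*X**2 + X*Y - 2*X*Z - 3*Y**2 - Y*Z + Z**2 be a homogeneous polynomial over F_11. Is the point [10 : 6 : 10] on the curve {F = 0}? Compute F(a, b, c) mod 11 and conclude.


F(10,6,10) ≡ 3 (mod 11); P is NOT on the curve.

Evaluate F(10, 6, 10) term-by-term (mod 11).
  2*X**2 ↦ 2·100·1·1 = 200
  X*Y ↦ 1·10·6·1 = 60
  -2*X*Z ↦ -2·10·1·10 = -200
  -3*Y**2 ↦ -3·1·36·1 = -108
  -Y*Z ↦ -1·1·6·10 = -60
  Z**2 ↦ 1·1·1·100 = 100
Sum: F(10, 6, 10) = (200) + (60) + (-200) + (-108) + (-60) + (100) = -8.
Reducing mod 11: -8 ≡ 3 (mod 11).
Since F(a, b, c) ≡ 3 ≠ 0 (mod 11), P does NOT lie on the curve.


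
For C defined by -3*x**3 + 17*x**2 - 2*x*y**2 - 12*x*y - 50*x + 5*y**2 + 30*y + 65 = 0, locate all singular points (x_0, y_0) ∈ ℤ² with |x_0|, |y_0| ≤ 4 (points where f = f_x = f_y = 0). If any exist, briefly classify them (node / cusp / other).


Singular points: {(2, -3)}; classification: node.

Compute partial derivatives:
  f_x = -9*x**2 + 34*x - 2*y**2 - 12*y - 50.
  f_y = -4*x*y - 12*x + 10*y + 30.
Scan x_0 ∈ {−4, ..., 4}. For each x_0, f_y(x_0, y) is a polynomial in y; find its integer roots y ∈ {−4, ..., 4}, then test f_x and f at those candidates.
  x = -4: f_y(-4, y) = 26*y + 78; vanishes at y ∈ {-3}. (-4, -3): f_x = -312 ≠ 0.
  x = -3: f_y(-3, y) = 22*y + 66; vanishes at y ∈ {-3}. (-3, -3): f_x = -215 ≠ 0.
  x = -2: f_y(-2, y) = 18*y + 54; vanishes at y ∈ {-3}. (-2, -3): f_x = -136 ≠ 0.
  x = -1: f_y(-1, y) = 14*y + 42; vanishes at y ∈ {-3}. (-1, -3): f_x = -75 ≠ 0.
  x = 0: f_y(0, y) = 10*y + 30; vanishes at y ∈ {-3}. (0, -3): f_x = -32 ≠ 0.
  x = 1: f_y(1, y) = 6*y + 18; vanishes at y ∈ {-3}. (1, -3): f_x = -7 ≠ 0.
  x = 2: f_y(2, y) = 2*y + 6; vanishes at y ∈ {-3}. (2, -3): f_x = 0, f = 0 — SINGULAR.
  x = 3: f_y(3, y) = -2*y - 6; vanishes at y ∈ {-3}. (3, -3): f_x = -11 ≠ 0.
  x = 4: f_y(4, y) = -6*y - 18; vanishes at y ∈ {-3}. (4, -3): f_x = -40 ≠ 0.
Only singular point on the grid: (2, -3).
Classify: substitute x = 2 + u, y = -3 + v and expand: f = -3*u**3 - u**2 - 2*u*v**2 + v**2.
No constant or linear terms (consistent with a singular point). Quadratic part: -u**2 + v**2. Cubic part: -3*u**3 - 2*u*v**2.
The quadratic part v**2 - u**2 = (v − u)(v + u) splits into two distinct linear factors, so there are two distinct tangent lines y − -3 = ±(x − 2) — this is a node (ordinary double point).
Classification: node.


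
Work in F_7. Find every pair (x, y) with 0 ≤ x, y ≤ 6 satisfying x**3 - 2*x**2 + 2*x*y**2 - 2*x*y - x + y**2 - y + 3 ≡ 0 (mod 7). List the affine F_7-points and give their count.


Affine F_7-points: {(1, 2), (1, 6), (4, 2), (4, 6)}; count = 4.

For each of the 49 pairs (x, y) ∈ F_7², evaluate f(x, y) mod 7. Record the zeros.
  x = 0: [0↦3, 1↦3, 2↦5, 3↦2, 4↦1, 5↦2, 6↦5]  zeros at y ∈ ∅
  x = 1: [0↦1, 1↦1, 2↦0, 3↦5, 4↦2, 5↦5, 6↦0]  zeros at y ∈ {2, 6}
  x = 2: [0↦1, 1↦1, 2↦4, 3↦3, 4↦5, 5↦3, 6↦4]  zeros at y ∈ ∅
  x = 3: [0↦2, 1↦2, 2↦2, 3↦2, 4↦2, 5↦2, 6↦2]  zeros at y ∈ ∅
  x = 4: [0↦3, 1↦3, 2↦0, 3↦1, 4↦6, 5↦1, 6↦0]  zeros at y ∈ {2, 6}
  x = 5: [0↦3, 1↦3, 2↦4, 3↦6, 4↦2, 5↦6, 6↦4]  zeros at y ∈ ∅
  x = 6: [0↦1, 1↦1, 2↦6, 3↦2, 4↦3, 5↦2, 6↦6]  zeros at y ∈ ∅
Collecting zeros: affine points = {(1, 2), (1, 6), (4, 2), (4, 6)}.
Total count |C(F_7)_aff| = 4.


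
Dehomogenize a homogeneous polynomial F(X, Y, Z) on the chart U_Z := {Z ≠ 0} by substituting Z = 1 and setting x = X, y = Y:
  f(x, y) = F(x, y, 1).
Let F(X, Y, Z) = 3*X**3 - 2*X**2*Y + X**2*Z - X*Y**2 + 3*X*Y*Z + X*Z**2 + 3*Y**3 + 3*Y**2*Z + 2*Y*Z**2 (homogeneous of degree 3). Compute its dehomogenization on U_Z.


f(x, y) = 3*x**3 - 2*x**2*y + x**2 - x*y**2 + 3*x*y + x + 3*y**3 + 3*y**2 + 2*y

On U_Z we set Z = 1. Each monomial c·X^i·Y^j·Z^k in F becomes c·x^i·y^j·1^k = c·x^i·y^j.
Substituting Z = 1: F(X, Y, 1) = 3*x**3 - 2*x**2*y + x**2 - x*y**2 + 3*x*y + x + 3*y**3 + 3*y**2 + 2*y.
Note: deg(f) ≤ deg(F) = 3; strict inequality happens when F is divisible by Z (lost terms).


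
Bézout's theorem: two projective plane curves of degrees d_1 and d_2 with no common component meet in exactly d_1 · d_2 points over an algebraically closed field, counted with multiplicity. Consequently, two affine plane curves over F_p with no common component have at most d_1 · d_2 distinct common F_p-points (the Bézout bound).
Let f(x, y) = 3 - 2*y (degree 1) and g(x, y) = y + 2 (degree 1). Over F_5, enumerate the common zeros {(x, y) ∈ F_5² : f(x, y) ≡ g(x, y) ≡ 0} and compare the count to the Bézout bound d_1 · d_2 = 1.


Common zeros: ∅; count = 0; Bézout bound = 1.

deg(f) = 1, deg(g) = 1, so Bézout bound = 1.
Scan x ∈ F_5. For each x, list the y ∈ F_5 with f(x, y) ≡ 0 and those with g(x, y) ≡ 0 (mod 5); the common zeros in that column are the intersection.
  x = 0: f ≡ 0 at y ∈ {4}; g ≡ 0 at y ∈ {3}; common: ∅.
  x = 1: f ≡ 0 at y ∈ {4}; g ≡ 0 at y ∈ {3}; common: ∅.
  x = 2: f ≡ 0 at y ∈ {4}; g ≡ 0 at y ∈ {3}; common: ∅.
  x = 3: f ≡ 0 at y ∈ {4}; g ≡ 0 at y ∈ {3}; common: ∅.
  x = 4: f ≡ 0 at y ∈ {4}; g ≡ 0 at y ∈ {3}; common: ∅.
Collecting: common zeros = ∅, so the count is 0.
Comparison with the Bézout bound: 0 ≤ 1 = deg(f)·deg(g), as expected for curves with no common component (the affine F_5-count falls short of the bound because intersections may lie at infinity, over extension fields, or carry multiplicity).


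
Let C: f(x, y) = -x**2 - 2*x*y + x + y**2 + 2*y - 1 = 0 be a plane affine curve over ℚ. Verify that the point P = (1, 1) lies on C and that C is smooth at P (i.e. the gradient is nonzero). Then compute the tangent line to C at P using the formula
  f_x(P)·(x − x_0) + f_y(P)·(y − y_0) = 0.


Tangent line at P: -3*x + 2*y + 1 = 0.

Step 1: f(1, 1) = 0, so P lies on C.
Step 2: partial derivatives
  f_x(x, y) = -2*x - 2*y + 1, f_y(x, y) = -2*x + 2*y + 2.
  f_x(P) = -3, f_y(P) = 2 (gradient nonzero, so P is smooth).
Step 3: tangent line at P: -3·(x − 1) + 2·(y − 1) = 0.
Expanding: -3*x + 2*y + 1 = 0.


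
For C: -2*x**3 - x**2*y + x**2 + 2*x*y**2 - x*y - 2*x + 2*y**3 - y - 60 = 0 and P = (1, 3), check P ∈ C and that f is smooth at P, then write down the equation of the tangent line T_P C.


Tangent line at P: 3*x + 63*y - 192 = 0.

Step 1: f(1, 3) = 0, so P lies on C.
Step 2: partial derivatives
  f_x(x, y) = -6*x**2 - 2*x*y + 2*x + 2*y**2 - y - 2, f_y(x, y) = -x**2 + 4*x*y - x + 6*y**2 - 1.
  f_x(P) = 3, f_y(P) = 63 (gradient nonzero, so P is smooth).
Step 3: tangent line at P: 3·(x − 1) + 63·(y − 3) = 0.
Expanding: 3*x + 63*y - 192 = 0.


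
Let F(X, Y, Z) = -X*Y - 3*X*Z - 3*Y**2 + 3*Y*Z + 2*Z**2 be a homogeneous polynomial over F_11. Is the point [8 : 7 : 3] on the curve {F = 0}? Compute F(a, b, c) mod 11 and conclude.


F(8,7,3) ≡ 4 (mod 11); P is NOT on the curve.

Evaluate F(8, 7, 3) term-by-term (mod 11).
  -X*Y ↦ -1·8·7·1 = -56
  -3*X*Z ↦ -3·8·1·3 = -72
  -3*Y**2 ↦ -3·1·49·1 = -147
  3*Y*Z ↦ 3·1·7·3 = 63
  2*Z**2 ↦ 2·1·1·9 = 18
Sum: F(8, 7, 3) = (-56) + (-72) + (-147) + (63) + (18) = -194.
Reducing mod 11: -194 ≡ 4 (mod 11).
Since F(a, b, c) ≡ 4 ≠ 0 (mod 11), P does NOT lie on the curve.
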